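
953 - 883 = 70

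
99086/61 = 1624 + 22/61 ≈ 1624.36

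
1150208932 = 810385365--339823567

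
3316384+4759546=8075930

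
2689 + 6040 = 8729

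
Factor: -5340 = -1 * 2^2 * 3^1 * 5^1 * 89^1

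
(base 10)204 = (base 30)6o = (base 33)66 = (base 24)8c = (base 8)314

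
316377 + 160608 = 476985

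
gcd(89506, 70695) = 1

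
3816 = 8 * 477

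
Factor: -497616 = -1 * 2^4 * 3^1 * 7^1 * 1481^1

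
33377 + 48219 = 81596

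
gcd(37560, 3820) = 20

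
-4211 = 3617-7828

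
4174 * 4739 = 19780586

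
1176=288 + 888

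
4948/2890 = 1 + 1029/1445 ≈ 1.71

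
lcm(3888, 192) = 15552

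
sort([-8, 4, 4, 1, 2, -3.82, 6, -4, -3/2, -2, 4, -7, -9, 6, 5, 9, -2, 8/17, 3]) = [-9, -8, -7, -4, -3.82, -2, -2, -3/2, 8/17, 1, 2, 3, 4, 4, 4, 5, 6, 6, 9]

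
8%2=0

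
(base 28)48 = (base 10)120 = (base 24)50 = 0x78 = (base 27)4c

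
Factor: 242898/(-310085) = -1*2^1*3^1*5^(-1)*40483^1*62017^(-1)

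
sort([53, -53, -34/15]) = [-53, -34/15, 53]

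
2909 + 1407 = 4316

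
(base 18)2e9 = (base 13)54c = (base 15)409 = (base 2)1110001101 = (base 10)909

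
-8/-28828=2/7207 ≈ 0.000278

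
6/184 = 3/92≈0.0326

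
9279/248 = 37 + 103/248≈37.42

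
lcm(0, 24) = 0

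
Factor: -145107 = -1*3^2*23^1*701^1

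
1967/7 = 281 = 281.00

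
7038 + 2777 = 9815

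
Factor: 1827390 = 2^1 * 3^1 * 5^1 * 60913^1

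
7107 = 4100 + 3007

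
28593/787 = 36 + 261/787 ≈ 36.33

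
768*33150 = 25459200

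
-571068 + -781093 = -1352161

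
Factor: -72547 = -1*72547^1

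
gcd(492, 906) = 6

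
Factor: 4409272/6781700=2^1 * 5^(-2) * 7^1 * 73^(-1) * 929^(-1) * 78737^1=1102318/1695425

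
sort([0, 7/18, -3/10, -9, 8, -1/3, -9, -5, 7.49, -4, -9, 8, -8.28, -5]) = [-9, -9, -9, -8.28, -5, -5, -4, -1/3, -3/10, 0, 7/18, 7.49, 8, 8]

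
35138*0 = 0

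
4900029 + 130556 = 5030585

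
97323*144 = 14014512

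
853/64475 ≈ 0.0132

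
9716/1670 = 5 + 683/835 ≈ 5.82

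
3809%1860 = 89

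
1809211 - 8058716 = -6249505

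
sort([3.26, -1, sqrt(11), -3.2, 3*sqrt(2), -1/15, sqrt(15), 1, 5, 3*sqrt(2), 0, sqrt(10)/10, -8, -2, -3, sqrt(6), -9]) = [-9, -8, -3.2, -3, -2, -1, -1/15, 0, sqrt(10)/10, 1, sqrt(6), 3.26, sqrt(11), sqrt(15), 3*sqrt(2), 3*sqrt(2), 5]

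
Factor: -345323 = -1*11^1*31393^1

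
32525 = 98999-66474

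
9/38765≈0.000232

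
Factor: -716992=-1*2^6*17^1*659^1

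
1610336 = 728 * 2212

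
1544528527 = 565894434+978634093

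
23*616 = 14168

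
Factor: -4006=-1 * 2^1 * 2003^1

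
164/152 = 1 + 3/38 ≈ 1.08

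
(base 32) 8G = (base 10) 272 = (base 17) G0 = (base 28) 9K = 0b100010000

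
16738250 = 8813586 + 7924664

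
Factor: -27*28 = -1*2^2*3^3*7^1 = -756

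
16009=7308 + 8701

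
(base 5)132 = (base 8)52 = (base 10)42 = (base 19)24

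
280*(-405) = -113400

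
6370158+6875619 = 13245777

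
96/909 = 32/303 ≈ 0.106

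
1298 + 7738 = 9036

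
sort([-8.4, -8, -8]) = [-8.4, -8, -8]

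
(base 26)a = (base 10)10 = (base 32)a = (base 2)1010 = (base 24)a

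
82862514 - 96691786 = -13829272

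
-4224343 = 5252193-9476536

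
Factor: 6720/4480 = 2^ (-1)*3^1 = 3/2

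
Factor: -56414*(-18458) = 2^2*11^1*67^1*421^1*839^1 = 1041289612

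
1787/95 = 18 + 77/95 ≈ 18.81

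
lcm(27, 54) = 54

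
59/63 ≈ 0.937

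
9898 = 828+9070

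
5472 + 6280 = 11752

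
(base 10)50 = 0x32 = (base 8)62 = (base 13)3b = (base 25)20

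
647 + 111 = 758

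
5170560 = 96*53860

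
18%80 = 18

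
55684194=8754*6361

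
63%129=63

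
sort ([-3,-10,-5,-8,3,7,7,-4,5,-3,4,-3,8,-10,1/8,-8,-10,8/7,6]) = [-10,-10,-10,-8,-8,-5,-4,-3,-3,-3,1/8,8/7,3,4,5,6,7,7,8]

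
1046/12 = 523/6 ≈ 87.17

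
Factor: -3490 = -1 * 2^1 * 5^1 * 349^1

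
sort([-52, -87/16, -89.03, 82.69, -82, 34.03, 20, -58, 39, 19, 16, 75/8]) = [-89.03, -82, -58, -52, -87/16, 75/8, 16, 19, 20, 34.03, 39, 82.69]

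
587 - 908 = -321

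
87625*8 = 701000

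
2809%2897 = 2809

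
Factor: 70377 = 3^1*23459^1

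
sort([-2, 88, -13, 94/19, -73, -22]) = [-73, -22, -13, -2, 94/19, 88]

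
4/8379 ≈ 0.000477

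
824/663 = 1 + 161/663 ≈ 1.24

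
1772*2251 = 3988772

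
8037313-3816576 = 4220737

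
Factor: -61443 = -1 * 3^2 * 6827^1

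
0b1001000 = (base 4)1020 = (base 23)33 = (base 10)72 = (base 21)39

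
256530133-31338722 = 225191411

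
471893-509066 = -37173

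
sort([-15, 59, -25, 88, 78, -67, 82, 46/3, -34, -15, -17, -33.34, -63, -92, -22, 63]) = [-92, -67, -63, -34, -33.34, -25, -22, -17, -15, -15, 46/3, 59, 63, 78, 82, 88]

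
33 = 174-141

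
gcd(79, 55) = 1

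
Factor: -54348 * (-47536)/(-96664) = -1 * 2^3 * 3^1 * 7^1 * 43^(-1) * 281^(-1) * 647^1 * 2971^1 = -322935816/12083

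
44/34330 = 22/17165 ≈ 0.00128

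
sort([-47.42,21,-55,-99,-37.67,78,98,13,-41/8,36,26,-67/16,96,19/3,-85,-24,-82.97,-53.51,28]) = [-99,-85,-82.97,-55,-53.51,-47.42,-37.67,-24,-41/8,-67/16,19/3,13,21,26,28,36,78,96,98]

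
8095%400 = 95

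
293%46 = 17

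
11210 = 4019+7191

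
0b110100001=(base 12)2a9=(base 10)417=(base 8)641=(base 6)1533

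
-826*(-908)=750008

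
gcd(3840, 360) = 120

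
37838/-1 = -37838 = -37838.00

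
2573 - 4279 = -1706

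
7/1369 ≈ 0.00511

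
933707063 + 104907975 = 1038615038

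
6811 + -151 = 6660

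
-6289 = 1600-7889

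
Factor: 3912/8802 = 2^2*3^(-2) = 4/9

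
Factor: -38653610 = -1*2^1*5^1*3865361^1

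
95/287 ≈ 0.331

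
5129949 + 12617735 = 17747684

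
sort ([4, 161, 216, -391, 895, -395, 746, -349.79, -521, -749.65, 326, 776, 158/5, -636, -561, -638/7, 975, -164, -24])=[-749.65, -636, -561, -521, -395, -391, -349.79, -164, -638/7, -24, 4, 158/5, 161, 216, 326, 746, 776, 895, 975]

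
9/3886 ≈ 0.00232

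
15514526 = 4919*3154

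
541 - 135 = 406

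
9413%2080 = 1093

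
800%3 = 2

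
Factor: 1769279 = 311^1 * 5689^1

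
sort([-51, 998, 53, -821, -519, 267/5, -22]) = [-821, -519, -51, -22, 53, 267/5, 998]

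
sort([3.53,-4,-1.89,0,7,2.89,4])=[-4,-1.89,0,2.89,3.53,4,7]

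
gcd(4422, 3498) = 66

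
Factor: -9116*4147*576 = -1*2^8*3^2*11^1*13^1*29^1*43^1*53^1 = -21775133952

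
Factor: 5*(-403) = -1*5^1*13^1*31^1 = -2015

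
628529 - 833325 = -204796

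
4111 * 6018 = 24739998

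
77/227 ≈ 0.339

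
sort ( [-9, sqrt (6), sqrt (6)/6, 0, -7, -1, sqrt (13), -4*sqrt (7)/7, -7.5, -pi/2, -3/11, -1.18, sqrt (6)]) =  [-9, -7.5, -7, -pi/2, -4*sqrt (7)/7, -1.18, -1, -3/11, 0, sqrt (6)/6, sqrt (6), sqrt (6), sqrt (13)]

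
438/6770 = 219/3385≈0.0647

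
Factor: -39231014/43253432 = -1 * 2^(-2) * 23^(-1) * 31^(-1) * 41^1 * 7583^(-1) * 478427^1 = -19615507/21626716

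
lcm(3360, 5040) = 10080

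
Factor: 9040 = 2^4*5^1*113^1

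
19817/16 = 1238 + 9/16 ≈ 1238.56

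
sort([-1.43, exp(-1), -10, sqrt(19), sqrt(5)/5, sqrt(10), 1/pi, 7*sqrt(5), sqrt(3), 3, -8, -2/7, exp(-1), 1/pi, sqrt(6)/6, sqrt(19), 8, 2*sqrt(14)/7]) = [-10, -8, -1.43, -2/7, 1/pi, 1/pi, exp(-1), exp(-1), sqrt(6)/6, sqrt(5)/5, 2*sqrt(14)/7, sqrt(3), 3, sqrt(10), sqrt(19), sqrt(19), 8, 7*sqrt(5)]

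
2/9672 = 1/4836 ≈ 0.000207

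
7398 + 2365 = 9763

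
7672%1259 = 118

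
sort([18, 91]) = [18, 91]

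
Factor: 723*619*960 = 2^6*3^2*5^1*241^1*619^1 = 429635520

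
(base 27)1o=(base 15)36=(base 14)39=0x33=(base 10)51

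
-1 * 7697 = -7697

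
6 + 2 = 8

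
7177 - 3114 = 4063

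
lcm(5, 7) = 35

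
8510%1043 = 166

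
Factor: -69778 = -1 * 2^1 * 139^1 * 251^1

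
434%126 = 56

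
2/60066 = 1/30033 ≈ 0.0000333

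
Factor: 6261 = 3^1*2087^1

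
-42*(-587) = 24654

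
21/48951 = 1/2331 ≈ 0.000429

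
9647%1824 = 527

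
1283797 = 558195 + 725602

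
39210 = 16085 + 23125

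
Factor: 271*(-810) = -1*2^1*3^4*5^1*271^1 = -219510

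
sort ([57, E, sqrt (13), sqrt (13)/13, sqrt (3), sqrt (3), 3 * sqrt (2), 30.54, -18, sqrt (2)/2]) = [-18, sqrt (13)/13, sqrt (2)/2, sqrt (3), sqrt (3), E, sqrt (13), 3 * sqrt (2), 30.54, 57]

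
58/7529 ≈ 0.00770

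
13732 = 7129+6603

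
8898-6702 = 2196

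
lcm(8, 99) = 792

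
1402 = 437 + 965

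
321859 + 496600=818459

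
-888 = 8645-9533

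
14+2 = 16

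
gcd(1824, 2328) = 24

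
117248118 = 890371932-773123814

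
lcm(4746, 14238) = 14238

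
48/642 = 8/107 ≈ 0.0748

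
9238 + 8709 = 17947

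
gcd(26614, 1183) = 7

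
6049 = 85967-79918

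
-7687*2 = -15374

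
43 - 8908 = -8865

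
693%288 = 117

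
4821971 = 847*5693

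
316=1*316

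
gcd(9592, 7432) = 8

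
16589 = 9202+7387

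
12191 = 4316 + 7875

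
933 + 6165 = 7098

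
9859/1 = 9859 = 9859.00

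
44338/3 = 14779 + 1/3 ≈ 14779.33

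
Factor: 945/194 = 2^(-1)*3^3*5^1*7^1*97^(-1)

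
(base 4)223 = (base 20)23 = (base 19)25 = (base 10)43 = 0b101011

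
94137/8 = 11767 + 1/8 ≈ 11767.13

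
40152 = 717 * 56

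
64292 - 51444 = 12848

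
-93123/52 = -1790 - 43/52 ≈ -1790.83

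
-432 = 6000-6432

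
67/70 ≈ 0.957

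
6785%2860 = 1065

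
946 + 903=1849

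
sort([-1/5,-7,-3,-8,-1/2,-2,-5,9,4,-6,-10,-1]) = [-10,-8,-7,-6,-5,-3,-2,-1,-1/2,-1/5,4,9]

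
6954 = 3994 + 2960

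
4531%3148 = 1383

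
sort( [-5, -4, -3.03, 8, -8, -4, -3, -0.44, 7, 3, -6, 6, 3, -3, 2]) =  [-8, -6, -5, -4, -4, -3.03, -3, -3, -0.44, 2, 3, 3, 6, 7, 8]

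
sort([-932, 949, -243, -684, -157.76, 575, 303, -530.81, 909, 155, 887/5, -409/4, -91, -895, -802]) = [-932, -895, -802, -684, -530.81, -243, -157.76, -409/4, -91, 155, 887/5, 303, 575, 909, 949]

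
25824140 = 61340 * 421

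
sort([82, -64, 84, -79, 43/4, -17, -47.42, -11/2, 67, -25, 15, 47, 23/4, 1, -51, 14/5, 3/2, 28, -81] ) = [-81, -79, -64, -51, -47.42, -25, -17, -11/2, 1, 3/2, 14/5, 23/4, 43/4, 15, 28, 47, 67, 82, 84] 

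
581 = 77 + 504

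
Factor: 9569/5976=2^(-3) * 3^(-2) * 7^1 * 83^(-1) * 1367^1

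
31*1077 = 33387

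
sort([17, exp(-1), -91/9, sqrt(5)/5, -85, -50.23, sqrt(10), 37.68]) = [-85, -50.23, -91/9, exp(-1), sqrt(5)/5, sqrt(10), 17, 37.68]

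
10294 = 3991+6303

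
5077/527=9 + 334/527 ≈ 9.63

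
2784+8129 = 10913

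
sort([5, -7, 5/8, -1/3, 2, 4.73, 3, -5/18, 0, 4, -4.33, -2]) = [-7, -4.33, -2, -1/3, -5/18, 0, 5/8, 2, 3, 4, 4.73, 5]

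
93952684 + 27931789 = 121884473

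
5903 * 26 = 153478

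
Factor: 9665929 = 7^1*13^1*106219^1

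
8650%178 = 106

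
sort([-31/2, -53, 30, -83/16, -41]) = [-53, -41, -31/2, -83/16, 30]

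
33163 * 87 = 2885181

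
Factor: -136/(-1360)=2^(-1)*5^(-1)=1/10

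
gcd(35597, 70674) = 1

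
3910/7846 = 1955/3923 ≈ 0.498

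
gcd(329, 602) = 7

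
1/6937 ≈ 0.000144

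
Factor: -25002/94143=-1 * 2^1 * 3^2 * 7^(-1) * 463^1 * 4483^(-1)=-8334/31381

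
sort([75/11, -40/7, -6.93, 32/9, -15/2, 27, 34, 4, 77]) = [-15/2, -6.93, -40/7, 32/9, 4, 75/11, 27, 34, 77]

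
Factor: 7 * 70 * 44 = 2^3 * 5^1 * 7^2 * 11^1 = 21560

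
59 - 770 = -711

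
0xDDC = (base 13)17CC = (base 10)3548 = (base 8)6734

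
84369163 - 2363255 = 82005908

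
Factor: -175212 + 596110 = 2^1*389^1*541^1 = 420898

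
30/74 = 15/37 ≈ 0.405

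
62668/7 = 8952 + 4/7 ≈ 8952.57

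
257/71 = 3 + 44/71 ≈ 3.62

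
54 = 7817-7763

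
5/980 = 1/196 ≈ 0.00510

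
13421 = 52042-38621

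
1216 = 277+939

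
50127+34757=84884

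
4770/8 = 596 + 1/4 = 596.25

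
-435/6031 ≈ -0.0721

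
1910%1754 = 156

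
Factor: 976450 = 2^1*5^2*59^1*331^1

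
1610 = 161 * 10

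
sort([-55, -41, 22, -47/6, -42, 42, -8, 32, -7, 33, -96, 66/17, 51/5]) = [-96, -55, -42, -41, -8, -47/6, -7, 66/17, 51/5, 22, 32, 33, 42]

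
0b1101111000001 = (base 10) 7105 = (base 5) 211410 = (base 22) eel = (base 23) d9l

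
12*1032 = 12384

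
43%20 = 3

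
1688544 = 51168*33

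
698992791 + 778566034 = 1477558825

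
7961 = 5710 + 2251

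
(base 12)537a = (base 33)8dp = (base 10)9166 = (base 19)1678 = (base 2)10001111001110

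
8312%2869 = 2574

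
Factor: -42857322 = -1*2^1*3^1*37^1*193051^1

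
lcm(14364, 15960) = 143640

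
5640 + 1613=7253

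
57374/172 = 333 + 49/86 ≈ 333.57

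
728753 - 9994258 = -9265505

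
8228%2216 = 1580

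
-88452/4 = -22113 = -22113.00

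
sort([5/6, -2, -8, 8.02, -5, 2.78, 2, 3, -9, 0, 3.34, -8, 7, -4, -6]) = [-9, -8, -8, -6, -5, -4, -2, 0, 5/6, 2, 2.78, 3, 3.34, 7, 8.02]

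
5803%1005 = 778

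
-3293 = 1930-5223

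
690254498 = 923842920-233588422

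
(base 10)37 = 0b100101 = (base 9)41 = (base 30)17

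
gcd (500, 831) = 1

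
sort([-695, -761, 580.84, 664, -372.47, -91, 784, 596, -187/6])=[-761, -695, -372.47, -91, -187/6, 580.84, 596, 664, 784]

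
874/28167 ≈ 0.0310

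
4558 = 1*4558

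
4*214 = 856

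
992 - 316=676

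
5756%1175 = 1056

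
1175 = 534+641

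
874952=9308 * 94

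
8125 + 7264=15389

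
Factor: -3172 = -1*2^2*13^1*61^1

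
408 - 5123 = -4715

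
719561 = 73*9857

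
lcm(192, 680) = 16320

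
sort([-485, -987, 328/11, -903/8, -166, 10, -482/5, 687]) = [-987, -485, -166, -903/8, -482/5, 10, 328/11, 687]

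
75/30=2 + 1/2=2.50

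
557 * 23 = 12811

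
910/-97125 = -26/2775 ≈ -0.00937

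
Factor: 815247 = 3^2 * 90583^1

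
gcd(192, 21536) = 32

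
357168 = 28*12756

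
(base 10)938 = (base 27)17k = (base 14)4b0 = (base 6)4202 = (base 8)1652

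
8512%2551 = 859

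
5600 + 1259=6859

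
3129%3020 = 109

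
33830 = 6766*5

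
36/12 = 3 = 3.00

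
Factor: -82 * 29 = -1 * 2^1 * 29^1 * 41^1 = -2378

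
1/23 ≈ 0.0435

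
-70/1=-70=-70.00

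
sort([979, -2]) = [-2, 979]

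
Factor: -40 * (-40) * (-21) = -1 * 2^6 * 3^1 * 5^2 * 7^1 = -33600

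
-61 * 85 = -5185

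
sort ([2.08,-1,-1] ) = [-1,-1,2.08] 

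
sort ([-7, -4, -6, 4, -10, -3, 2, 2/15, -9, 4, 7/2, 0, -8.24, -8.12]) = [-10, -9, -8.24, -8.12, -7, -6, -4, -3, 0, 2/15, 2, 7/2, 4, 4]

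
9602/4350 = 2 + 451/2175 ≈ 2.21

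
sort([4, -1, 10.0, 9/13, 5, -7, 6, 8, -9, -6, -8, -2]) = [-9, -8, -7, -6, -2, -1, 9/13, 4, 5, 6, 8, 10.0]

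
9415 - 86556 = -77141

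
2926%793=547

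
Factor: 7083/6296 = 2^(-3)*3^2 = 9/8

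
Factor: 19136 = 2^6*13^1*23^1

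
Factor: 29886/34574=3^1 * 17^1 * 59^ (-1)=51/59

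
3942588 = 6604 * 597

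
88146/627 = 140 + 122/209 ≈ 140.58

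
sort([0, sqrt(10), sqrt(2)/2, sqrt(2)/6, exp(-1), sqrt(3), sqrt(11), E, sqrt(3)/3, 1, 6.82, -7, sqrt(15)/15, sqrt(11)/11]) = [-7, 0, sqrt(2)/6, sqrt(15)/15, sqrt(11)/11, exp(-1), sqrt(3)/3, sqrt(2)/2, 1, sqrt(3), E, sqrt(10), sqrt(11), 6.82]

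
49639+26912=76551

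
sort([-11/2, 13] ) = [-11/2, 13] 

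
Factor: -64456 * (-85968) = 2^7 * 3^3 * 7^1 * 199^1 * 1151^1 = 5541153408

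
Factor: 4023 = 3^3*149^1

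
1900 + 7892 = 9792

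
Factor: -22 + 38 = 2^4 = 16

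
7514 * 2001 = 15035514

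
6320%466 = 262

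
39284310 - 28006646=11277664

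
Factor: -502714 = -1 * 2^1 * 157^1 * 1601^1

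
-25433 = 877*(-29)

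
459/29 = 15 + 24/29 ≈ 15.83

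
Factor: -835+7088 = 13^2*37^1 = 6253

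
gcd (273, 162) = 3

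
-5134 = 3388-8522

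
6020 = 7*860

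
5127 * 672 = 3445344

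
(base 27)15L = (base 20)245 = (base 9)1183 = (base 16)375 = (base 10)885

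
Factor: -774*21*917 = -1*2^1*3^3*7^2*43^1*131^1 = -14904918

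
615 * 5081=3124815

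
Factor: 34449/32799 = 13^(-1) * 29^(-2) * 11483^1 = 11483/10933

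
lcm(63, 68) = 4284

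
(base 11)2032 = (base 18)85f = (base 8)5211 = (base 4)222021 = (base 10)2697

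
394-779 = -385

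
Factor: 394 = 2^1*197^1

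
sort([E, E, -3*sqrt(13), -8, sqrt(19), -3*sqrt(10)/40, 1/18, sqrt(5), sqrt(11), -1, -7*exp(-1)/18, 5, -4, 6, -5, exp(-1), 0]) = [-3*sqrt(13), -8, -5, -4, -1, -3*sqrt(10)/40, -7*exp(-1)/18, 0, 1/18, exp(-1), sqrt(5), E, E, sqrt(11), sqrt(19), 5, 6]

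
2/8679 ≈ 0.000230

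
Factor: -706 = -1 * 2^1 * 353^1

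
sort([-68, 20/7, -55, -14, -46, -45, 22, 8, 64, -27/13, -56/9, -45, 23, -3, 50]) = [-68, -55, -46, -45, -45, -14, -56/9, -3, -27/13, 20/7, 8, 22, 23, 50, 64]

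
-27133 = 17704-44837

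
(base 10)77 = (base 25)32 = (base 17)49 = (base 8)115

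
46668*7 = 326676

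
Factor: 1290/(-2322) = -1 * 3^(-2) * 5^1 = -5/9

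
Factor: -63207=-1*3^3*2341^1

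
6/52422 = 1/8737 ≈ 0.000114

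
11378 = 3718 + 7660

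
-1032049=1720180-2752229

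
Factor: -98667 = -1*3^2*19^1*577^1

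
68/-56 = -1-3/14 ≈ -1.21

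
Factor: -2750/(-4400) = 2^(-3) * 5^1 = 5/8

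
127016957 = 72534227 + 54482730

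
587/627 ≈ 0.936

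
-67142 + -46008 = -113150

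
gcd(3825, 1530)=765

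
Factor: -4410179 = -1*947^1*4657^1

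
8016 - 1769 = 6247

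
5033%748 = 545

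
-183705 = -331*555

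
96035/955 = 100 + 107/191 ≈ 100.56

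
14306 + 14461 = 28767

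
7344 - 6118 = 1226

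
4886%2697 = 2189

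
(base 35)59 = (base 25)79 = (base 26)72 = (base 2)10111000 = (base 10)184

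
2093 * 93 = 194649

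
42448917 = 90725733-48276816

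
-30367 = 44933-75300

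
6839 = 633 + 6206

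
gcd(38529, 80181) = 9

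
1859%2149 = 1859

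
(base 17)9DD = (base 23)586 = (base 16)B13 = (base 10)2835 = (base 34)2FD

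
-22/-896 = 11/448 ≈ 0.0246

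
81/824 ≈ 0.0983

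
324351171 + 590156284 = 914507455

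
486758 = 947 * 514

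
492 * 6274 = 3086808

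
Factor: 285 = 3^1*5^1*19^1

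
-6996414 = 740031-7736445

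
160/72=20/9 ≈ 2.22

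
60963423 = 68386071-7422648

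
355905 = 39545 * 9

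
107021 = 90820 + 16201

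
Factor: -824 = -1*2^3*103^1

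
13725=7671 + 6054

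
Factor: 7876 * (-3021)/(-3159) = 2^2 * 3^(-4) * 11^1 * 13^(-1) * 19^1 * 53^1 * 179^1 = 7931132/1053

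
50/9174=25/4587 ≈ 0.00545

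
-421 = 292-713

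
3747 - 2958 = 789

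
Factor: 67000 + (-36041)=83^1*373^1=30959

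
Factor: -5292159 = -1 * 3^1 * 1764053^1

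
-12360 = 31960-44320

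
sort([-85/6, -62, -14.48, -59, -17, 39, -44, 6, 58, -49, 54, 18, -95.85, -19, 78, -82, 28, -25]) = [-95.85, -82, -62, -59, -49, -44, -25, -19, -17, -14.48, -85/6, 6, 18, 28, 39, 54, 58, 78]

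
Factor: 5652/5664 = 2^(-3)*3^1*59^(-1)*157^1 = 471/472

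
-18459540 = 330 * (-55938)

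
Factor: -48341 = -1 * 48341^1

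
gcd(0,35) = 35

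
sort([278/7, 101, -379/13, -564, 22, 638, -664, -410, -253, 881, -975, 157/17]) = [-975, -664, -564, -410, -253, -379/13, 157/17, 22, 278/7, 101, 638, 881]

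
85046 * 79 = 6718634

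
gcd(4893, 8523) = 3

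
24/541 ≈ 0.0444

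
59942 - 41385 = 18557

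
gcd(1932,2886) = 6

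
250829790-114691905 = 136137885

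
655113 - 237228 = 417885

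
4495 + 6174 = 10669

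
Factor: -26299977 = -1 * 3^1 * 11^1 * 796969^1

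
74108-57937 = 16171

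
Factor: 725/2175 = 3^(-1) = 1/3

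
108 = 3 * 36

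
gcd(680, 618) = 2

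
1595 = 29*55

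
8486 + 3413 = 11899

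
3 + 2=5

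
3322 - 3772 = -450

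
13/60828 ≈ 0.000214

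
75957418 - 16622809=59334609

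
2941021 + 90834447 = 93775468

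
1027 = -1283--2310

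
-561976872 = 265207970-827184842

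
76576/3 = 25525 + 1/3 ≈ 25525.33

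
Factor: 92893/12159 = 3^ (-2)*7^ (-1)*193^ (-1)*92893^1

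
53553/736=72 + 561/736 ≈ 72.76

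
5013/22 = 227 + 19/22 ≈ 227.86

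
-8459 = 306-8765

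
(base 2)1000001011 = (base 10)523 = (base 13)313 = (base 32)gb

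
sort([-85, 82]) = [-85, 82]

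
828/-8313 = -276/2771 ≈ -0.0996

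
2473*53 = 131069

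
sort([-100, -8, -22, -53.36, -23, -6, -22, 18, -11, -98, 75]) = [-100, -98, -53.36, -23, -22, -22, -11, -8, -6, 18, 75]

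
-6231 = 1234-7465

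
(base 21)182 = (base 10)611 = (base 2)1001100011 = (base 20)1ab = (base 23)13d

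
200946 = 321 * 626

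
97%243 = 97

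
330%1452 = 330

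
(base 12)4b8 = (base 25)13g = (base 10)716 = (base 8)1314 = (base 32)mc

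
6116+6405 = 12521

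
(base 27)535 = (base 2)111010010011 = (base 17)cf8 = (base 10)3731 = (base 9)5105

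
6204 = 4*1551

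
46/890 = 23/445 ≈ 0.0517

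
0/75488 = 0 = 0.00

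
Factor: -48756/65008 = -1*2^(-2)*3^1 = -3/4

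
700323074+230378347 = 930701421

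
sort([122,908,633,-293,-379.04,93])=[-379.04,-293,93,122,633,908]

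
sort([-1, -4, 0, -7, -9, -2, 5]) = [-9, -7, -4, -2, -1, 0, 5]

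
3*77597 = 232791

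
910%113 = 6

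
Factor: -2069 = -1*2069^1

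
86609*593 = 51359137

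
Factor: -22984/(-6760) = 5^(-1)*17^1 = 17/5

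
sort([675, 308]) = [308, 675]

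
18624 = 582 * 32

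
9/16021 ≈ 0.000562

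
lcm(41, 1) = 41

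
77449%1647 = 40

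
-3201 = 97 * (-33)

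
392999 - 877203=-484204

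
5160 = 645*8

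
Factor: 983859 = 3^1*327953^1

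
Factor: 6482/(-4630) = -1 * 5^(-1) * 7^1 = -7/5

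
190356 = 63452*3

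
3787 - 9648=-5861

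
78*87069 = 6791382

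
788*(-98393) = -77533684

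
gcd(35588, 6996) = 4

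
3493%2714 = 779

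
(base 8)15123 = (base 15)1ee4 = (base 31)70c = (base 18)12e7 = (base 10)6739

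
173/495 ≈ 0.349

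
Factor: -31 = -1 * 31^1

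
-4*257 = -1028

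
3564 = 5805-2241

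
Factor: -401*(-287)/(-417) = -1*3^(-1)*7^1*41^1*139^(-1)*401^1 = -115087/417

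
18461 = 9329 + 9132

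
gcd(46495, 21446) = 1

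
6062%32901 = 6062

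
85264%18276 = 12160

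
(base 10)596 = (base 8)1124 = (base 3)211002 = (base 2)1001010100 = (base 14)308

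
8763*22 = 192786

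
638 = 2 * 319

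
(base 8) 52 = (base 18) 26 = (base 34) 18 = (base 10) 42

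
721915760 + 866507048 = 1588422808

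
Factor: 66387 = 3^1*22129^1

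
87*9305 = 809535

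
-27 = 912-939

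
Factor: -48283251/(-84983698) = 2^(-1)*3^1*53^(-1)*801733^(-1)*16094417^1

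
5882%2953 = 2929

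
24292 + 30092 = 54384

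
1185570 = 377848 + 807722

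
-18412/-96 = 191 + 19/24 ≈ 191.79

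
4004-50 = 3954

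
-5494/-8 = 2747/4 = 686.75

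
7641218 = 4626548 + 3014670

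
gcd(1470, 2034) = 6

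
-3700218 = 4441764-8141982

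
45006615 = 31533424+13473191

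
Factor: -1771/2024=-1*2^(-3)*7^1=-7/8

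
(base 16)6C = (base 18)60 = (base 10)108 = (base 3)11000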